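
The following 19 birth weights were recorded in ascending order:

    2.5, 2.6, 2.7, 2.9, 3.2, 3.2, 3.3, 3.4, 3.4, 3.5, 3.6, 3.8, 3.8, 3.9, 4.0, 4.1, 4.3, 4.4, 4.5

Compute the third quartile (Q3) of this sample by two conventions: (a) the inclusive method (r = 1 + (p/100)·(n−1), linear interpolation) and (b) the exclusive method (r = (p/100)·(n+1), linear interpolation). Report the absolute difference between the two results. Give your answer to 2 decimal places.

n = 19.
(a) r = 14.5; between ranks 14 (3.9) and 15 (4.0): 3.95.
(b) r = 15 → value at rank 15 = 4.
|3.95 − 4| = 0.05.

0.05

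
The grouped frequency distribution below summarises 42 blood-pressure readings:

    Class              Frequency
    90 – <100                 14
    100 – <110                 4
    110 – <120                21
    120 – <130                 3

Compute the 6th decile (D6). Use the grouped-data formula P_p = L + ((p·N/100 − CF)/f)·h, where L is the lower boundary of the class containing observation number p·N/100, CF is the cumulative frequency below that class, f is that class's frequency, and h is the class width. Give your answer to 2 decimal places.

113.43

N = 42; target position k = 60/100 · 42 = 25.2.
Cumulative frequencies: 14, 18, 39, 42.
Observation 25.2 falls in the class 110 – <120.
L = 110, CF = 18, f = 21, h = 10.
P60 = 110 + ((25.2 − 18)/21)·10 = 110 + 3.42857 = 113.429.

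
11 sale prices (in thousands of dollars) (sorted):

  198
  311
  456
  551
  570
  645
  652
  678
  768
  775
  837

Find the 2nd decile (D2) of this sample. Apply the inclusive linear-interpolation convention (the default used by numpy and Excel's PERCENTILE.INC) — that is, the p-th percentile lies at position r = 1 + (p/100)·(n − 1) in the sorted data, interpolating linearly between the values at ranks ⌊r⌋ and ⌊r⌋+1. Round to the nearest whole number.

n = 11.
r = 1 + (20/100)·(11 − 1) = 1 + 2 = 3.
r is an integer, so P20 is the value at rank 3: 456.

456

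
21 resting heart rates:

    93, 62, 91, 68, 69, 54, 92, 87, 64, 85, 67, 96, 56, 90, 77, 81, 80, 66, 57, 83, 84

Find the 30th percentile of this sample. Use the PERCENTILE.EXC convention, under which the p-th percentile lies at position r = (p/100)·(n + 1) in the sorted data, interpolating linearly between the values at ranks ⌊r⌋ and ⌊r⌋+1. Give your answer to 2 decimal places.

66.60

Sorted: 54, 56, 57, 62, 64, 66, 67, 68, 69, 77, 80, 81, 83, 84, 85, 87, 90, 91, 92, 93, 96.
n = 21.
r = (30/100)·(21 + 1) = 6.6.
Rank 6 is 66 and rank 7 is 67.
Interpolate: 66 + 0.6·(67 − 66) = 66 + 0.6·1 = 66.6.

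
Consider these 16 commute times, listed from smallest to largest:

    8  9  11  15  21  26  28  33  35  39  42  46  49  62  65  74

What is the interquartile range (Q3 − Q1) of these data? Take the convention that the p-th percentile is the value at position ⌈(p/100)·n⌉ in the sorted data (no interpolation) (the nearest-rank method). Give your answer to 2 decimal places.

n = 16.
P25: rank ⌈25/100·16⌉ = 4 → 15.
P75: rank ⌈75/100·16⌉ = 12 → 46.
Difference: 46 − 15 = 31.

31.00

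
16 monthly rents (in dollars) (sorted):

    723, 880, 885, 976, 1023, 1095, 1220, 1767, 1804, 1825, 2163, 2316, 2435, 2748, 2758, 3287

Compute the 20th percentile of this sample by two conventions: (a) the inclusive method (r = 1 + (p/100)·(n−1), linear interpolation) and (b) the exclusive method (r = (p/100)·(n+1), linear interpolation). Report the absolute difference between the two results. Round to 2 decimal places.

54.60

n = 16.
(a) r = 4 → value at rank 4 = 976.
(b) r = 3.4; between ranks 3 (885) and 4 (976): 921.4.
|976 − 921.4| = 54.6.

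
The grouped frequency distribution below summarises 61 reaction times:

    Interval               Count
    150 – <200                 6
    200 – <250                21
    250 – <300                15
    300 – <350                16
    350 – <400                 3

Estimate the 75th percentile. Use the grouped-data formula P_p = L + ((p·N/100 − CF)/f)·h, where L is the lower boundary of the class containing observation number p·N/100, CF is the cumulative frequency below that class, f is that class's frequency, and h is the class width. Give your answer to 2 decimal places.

N = 61; target position k = 75/100 · 61 = 45.75.
Cumulative frequencies: 6, 27, 42, 58, 61.
Observation 45.75 falls in the class 300 – <350.
L = 300, CF = 42, f = 16, h = 50.
P75 = 300 + ((45.75 − 42)/16)·50 = 300 + 11.7188 = 311.719.

311.72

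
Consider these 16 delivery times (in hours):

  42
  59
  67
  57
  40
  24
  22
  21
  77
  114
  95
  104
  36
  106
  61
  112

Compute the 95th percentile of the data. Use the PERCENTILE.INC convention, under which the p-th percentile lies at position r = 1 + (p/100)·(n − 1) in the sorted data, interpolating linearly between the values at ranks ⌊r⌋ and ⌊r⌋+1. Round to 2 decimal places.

Sorted: 21, 22, 24, 36, 40, 42, 57, 59, 61, 67, 77, 95, 104, 106, 112, 114.
n = 16.
r = 1 + (95/100)·(16 − 1) = 1 + 14.25 = 15.25.
Rank 15 is 112 and rank 16 is 114.
Interpolate: 112 + 0.25·(114 − 112) = 112 + 0.25·2 = 112.5.

112.50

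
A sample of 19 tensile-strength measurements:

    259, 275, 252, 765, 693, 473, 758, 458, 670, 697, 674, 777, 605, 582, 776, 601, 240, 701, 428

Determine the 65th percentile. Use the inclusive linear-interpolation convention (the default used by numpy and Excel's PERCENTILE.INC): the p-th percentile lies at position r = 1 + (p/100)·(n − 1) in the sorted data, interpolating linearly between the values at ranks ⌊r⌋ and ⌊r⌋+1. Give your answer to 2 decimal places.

687.30

Sorted: 240, 252, 259, 275, 428, 458, 473, 582, 601, 605, 670, 674, 693, 697, 701, 758, 765, 776, 777.
n = 19.
r = 1 + (65/100)·(19 − 1) = 1 + 11.7 = 12.7.
Rank 12 is 674 and rank 13 is 693.
Interpolate: 674 + 0.7·(693 − 674) = 674 + 0.7·19 = 687.3.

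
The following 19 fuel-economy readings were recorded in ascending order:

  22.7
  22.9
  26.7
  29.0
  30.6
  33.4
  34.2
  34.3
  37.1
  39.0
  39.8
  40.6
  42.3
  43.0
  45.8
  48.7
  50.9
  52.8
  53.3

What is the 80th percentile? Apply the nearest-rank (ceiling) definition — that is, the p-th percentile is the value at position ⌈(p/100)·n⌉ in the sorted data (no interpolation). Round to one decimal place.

48.7

n = 19.
Position = ⌈80/100 · 19⌉ = ⌈15.2⌉ = 16.
The value at rank 16 is 48.7.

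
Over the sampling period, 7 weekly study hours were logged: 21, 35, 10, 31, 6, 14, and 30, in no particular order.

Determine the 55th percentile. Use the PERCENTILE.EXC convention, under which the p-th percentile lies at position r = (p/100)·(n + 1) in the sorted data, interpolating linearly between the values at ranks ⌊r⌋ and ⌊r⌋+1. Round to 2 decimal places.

24.60

Sorted: 6, 10, 14, 21, 30, 31, 35.
n = 7.
r = (55/100)·(7 + 1) = 4.4.
Rank 4 is 21 and rank 5 is 30.
Interpolate: 21 + 0.4·(30 − 21) = 21 + 0.4·9 = 24.6.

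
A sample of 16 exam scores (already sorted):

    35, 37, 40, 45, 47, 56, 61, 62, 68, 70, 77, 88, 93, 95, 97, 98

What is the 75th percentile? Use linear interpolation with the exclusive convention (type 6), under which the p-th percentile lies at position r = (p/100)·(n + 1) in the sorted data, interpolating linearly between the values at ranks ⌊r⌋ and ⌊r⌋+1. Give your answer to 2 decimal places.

91.75

n = 16.
r = (75/100)·(16 + 1) = 12.75.
Rank 12 is 88 and rank 13 is 93.
Interpolate: 88 + 0.75·(93 − 88) = 88 + 0.75·5 = 91.75.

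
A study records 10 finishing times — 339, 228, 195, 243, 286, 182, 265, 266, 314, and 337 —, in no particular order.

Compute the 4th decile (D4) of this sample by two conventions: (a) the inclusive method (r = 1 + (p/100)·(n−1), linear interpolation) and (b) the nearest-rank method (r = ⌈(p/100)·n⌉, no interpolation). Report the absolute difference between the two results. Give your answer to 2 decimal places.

13.20

Sorted: 182, 195, 228, 243, 265, 266, 286, 314, 337, 339.
n = 10.
(a) r = 4.6; between ranks 4 (243) and 5 (265): 256.2.
(b) the nearest-rank method: rank 4 → 243.
|256.2 − 243| = 13.2.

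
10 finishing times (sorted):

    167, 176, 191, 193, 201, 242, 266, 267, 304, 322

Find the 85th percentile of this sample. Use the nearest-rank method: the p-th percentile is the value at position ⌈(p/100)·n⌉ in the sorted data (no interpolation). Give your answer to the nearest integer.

304

n = 10.
Position = ⌈85/100 · 10⌉ = ⌈8.5⌉ = 9.
The value at rank 9 is 304.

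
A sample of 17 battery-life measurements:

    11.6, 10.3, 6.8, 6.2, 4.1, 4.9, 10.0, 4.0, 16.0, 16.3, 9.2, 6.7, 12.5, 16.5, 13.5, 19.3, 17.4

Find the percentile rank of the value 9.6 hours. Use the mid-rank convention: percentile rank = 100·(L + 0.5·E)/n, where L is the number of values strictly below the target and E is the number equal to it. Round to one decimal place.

Sorted: 4.0, 4.1, 4.9, 6.2, 6.7, 6.8, 9.2, 10.0, 10.3, 11.6, 12.5, 13.5, 16.0, 16.3, 16.5, 17.4, 19.3.
Count below 9.6: L = 7; count equal: E = 0; n = 17.
Percentile rank = 100·(7 + 0.5·0)/17 = 100·7/17 = 41.18.

41.2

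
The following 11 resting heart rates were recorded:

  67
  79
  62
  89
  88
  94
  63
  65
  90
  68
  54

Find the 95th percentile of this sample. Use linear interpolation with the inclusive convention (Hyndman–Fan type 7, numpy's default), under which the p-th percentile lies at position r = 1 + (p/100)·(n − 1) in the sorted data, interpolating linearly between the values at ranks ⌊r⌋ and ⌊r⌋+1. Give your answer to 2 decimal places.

92.00

Sorted: 54, 62, 63, 65, 67, 68, 79, 88, 89, 90, 94.
n = 11.
r = 1 + (95/100)·(11 − 1) = 1 + 9.5 = 10.5.
Rank 10 is 90 and rank 11 is 94.
Interpolate: 90 + 0.5·(94 − 90) = 90 + 0.5·4 = 92.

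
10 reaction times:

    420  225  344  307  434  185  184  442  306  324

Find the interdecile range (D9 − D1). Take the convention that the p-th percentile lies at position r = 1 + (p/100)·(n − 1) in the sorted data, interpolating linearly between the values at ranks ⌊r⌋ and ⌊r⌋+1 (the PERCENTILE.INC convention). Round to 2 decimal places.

Sorted: 184, 185, 225, 306, 307, 324, 344, 420, 434, 442.
n = 10.
P10: r = 1.9; ranks 1–2 are 184, 185; interpolating gives 184.9.
P90: r = 9.1; ranks 9–10 are 434, 442; interpolating gives 434.8.
Difference: 434.8 − 184.9 = 249.9.

249.90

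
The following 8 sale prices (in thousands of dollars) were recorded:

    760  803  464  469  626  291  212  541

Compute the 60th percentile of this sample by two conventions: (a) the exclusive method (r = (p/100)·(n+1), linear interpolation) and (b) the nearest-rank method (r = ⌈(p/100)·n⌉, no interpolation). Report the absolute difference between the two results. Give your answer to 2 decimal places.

34.00

Sorted: 212, 291, 464, 469, 541, 626, 760, 803.
n = 8.
(a) r = 5.4; between ranks 5 (541) and 6 (626): 575.
(b) the nearest-rank method: rank 5 → 541.
|575 − 541| = 34.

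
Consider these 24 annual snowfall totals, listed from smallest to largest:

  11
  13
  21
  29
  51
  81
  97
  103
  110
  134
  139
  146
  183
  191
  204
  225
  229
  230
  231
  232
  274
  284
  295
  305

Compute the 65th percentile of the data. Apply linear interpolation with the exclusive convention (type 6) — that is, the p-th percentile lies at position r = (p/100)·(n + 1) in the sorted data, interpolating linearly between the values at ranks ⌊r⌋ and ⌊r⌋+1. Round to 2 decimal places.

226.00

n = 24.
r = (65/100)·(24 + 1) = 16.25.
Rank 16 is 225 and rank 17 is 229.
Interpolate: 225 + 0.25·(229 − 225) = 225 + 0.25·4 = 226.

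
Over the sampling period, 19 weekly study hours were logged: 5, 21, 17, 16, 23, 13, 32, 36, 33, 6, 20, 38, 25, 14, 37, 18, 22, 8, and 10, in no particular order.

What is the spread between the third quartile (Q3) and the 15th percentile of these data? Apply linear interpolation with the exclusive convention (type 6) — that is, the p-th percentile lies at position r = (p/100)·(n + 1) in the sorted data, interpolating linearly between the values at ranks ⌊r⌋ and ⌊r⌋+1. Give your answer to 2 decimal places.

24.00

Sorted: 5, 6, 8, 10, 13, 14, 16, 17, 18, 20, 21, 22, 23, 25, 32, 33, 36, 37, 38.
n = 19.
P15: r = 3 (integer) → 8.
P75: r = 15 (integer) → 32.
Difference: 32 − 8 = 24.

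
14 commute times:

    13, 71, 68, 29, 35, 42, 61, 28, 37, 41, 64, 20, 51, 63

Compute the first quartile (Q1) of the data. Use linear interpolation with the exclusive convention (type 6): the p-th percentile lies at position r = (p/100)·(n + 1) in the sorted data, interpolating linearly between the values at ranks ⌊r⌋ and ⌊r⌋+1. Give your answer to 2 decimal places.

Sorted: 13, 20, 28, 29, 35, 37, 41, 42, 51, 61, 63, 64, 68, 71.
n = 14.
r = (25/100)·(14 + 1) = 3.75.
Rank 3 is 28 and rank 4 is 29.
Interpolate: 28 + 0.75·(29 − 28) = 28 + 0.75·1 = 28.75.

28.75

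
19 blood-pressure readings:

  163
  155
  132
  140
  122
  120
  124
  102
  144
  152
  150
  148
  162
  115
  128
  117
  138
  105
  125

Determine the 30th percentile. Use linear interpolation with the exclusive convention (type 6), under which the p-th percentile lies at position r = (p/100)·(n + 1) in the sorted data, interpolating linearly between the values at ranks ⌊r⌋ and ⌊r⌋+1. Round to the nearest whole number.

Sorted: 102, 105, 115, 117, 120, 122, 124, 125, 128, 132, 138, 140, 144, 148, 150, 152, 155, 162, 163.
n = 19.
r = (30/100)·(19 + 1) = 6.
r is an integer, so P30 is the value at rank 6: 122.

122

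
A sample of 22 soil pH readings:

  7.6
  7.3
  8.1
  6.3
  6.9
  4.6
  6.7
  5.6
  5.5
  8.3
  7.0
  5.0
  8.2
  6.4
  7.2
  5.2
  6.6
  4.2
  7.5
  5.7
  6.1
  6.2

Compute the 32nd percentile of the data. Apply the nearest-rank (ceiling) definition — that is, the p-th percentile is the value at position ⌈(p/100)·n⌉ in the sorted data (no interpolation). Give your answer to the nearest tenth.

6.1

Sorted: 4.2, 4.6, 5.0, 5.2, 5.5, 5.6, 5.7, 6.1, 6.2, 6.3, 6.4, 6.6, 6.7, 6.9, 7.0, 7.2, 7.3, 7.5, 7.6, 8.1, 8.2, 8.3.
n = 22.
Position = ⌈32/100 · 22⌉ = ⌈7.04⌉ = 8.
The value at rank 8 is 6.1.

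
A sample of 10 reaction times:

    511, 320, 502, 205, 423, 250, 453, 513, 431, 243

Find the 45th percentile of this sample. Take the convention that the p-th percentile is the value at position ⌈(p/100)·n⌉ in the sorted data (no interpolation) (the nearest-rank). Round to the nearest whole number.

423

Sorted: 205, 243, 250, 320, 423, 431, 453, 502, 511, 513.
n = 10.
Position = ⌈45/100 · 10⌉ = ⌈4.5⌉ = 5.
The value at rank 5 is 423.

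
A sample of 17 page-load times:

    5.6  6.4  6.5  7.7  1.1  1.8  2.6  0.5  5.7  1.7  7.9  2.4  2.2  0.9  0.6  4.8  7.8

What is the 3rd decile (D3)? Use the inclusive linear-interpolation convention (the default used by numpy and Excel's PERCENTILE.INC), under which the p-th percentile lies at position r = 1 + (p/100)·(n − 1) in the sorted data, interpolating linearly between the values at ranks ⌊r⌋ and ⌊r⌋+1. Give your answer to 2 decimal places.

1.78

Sorted: 0.5, 0.6, 0.9, 1.1, 1.7, 1.8, 2.2, 2.4, 2.6, 4.8, 5.6, 5.7, 6.4, 6.5, 7.7, 7.8, 7.9.
n = 17.
r = 1 + (30/100)·(17 − 1) = 1 + 4.8 = 5.8.
Rank 5 is 1.7 and rank 6 is 1.8.
Interpolate: 1.7 + 0.8·(1.8 − 1.7) = 1.7 + 0.8·0.1 = 1.78.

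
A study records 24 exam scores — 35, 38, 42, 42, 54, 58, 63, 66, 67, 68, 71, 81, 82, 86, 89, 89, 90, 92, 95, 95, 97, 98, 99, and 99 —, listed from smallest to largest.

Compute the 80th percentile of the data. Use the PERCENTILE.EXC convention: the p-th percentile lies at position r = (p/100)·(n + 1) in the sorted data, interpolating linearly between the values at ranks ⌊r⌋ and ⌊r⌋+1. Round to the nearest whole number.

95

n = 24.
r = (80/100)·(24 + 1) = 20.
r is an integer, so P80 is the value at rank 20: 95.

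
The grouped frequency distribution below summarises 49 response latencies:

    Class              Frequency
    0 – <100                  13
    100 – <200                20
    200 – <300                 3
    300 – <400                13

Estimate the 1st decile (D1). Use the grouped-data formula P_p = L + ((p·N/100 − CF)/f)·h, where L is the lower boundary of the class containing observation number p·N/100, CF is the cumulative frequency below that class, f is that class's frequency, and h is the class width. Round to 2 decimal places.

N = 49; target position k = 10/100 · 49 = 4.9.
Cumulative frequencies: 13, 33, 36, 49.
Observation 4.9 falls in the class 0 – <100.
L = 0, CF = 0, f = 13, h = 100.
P10 = 0 + ((4.9 − 0)/13)·100 = 0 + 37.6923 = 37.6923.

37.69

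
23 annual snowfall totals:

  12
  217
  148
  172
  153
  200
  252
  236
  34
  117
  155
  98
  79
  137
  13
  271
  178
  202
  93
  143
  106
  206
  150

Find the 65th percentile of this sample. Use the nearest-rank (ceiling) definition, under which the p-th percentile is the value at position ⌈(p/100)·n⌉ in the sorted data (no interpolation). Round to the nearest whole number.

Sorted: 12, 13, 34, 79, 93, 98, 106, 117, 137, 143, 148, 150, 153, 155, 172, 178, 200, 202, 206, 217, 236, 252, 271.
n = 23.
Position = ⌈65/100 · 23⌉ = ⌈14.95⌉ = 15.
The value at rank 15 is 172.

172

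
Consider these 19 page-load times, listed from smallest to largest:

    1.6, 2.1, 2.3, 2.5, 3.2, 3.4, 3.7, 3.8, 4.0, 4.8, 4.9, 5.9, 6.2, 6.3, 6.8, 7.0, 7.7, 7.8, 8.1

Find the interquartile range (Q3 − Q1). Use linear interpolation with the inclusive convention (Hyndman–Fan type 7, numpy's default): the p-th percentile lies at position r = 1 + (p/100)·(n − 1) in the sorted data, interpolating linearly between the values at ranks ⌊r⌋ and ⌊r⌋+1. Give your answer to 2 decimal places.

3.25

n = 19.
P25: r = 5.5; ranks 5–6 are 3.2, 3.4; interpolating gives 3.3.
P75: r = 14.5; ranks 14–15 are 6.3, 6.8; interpolating gives 6.55.
Difference: 6.55 − 3.3 = 3.25.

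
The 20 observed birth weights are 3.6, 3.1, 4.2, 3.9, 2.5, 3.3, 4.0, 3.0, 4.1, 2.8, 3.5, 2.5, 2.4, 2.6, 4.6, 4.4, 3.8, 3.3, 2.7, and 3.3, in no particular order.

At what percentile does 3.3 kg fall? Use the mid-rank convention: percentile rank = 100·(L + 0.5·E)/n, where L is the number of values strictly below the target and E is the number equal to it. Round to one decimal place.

Sorted: 2.4, 2.5, 2.5, 2.6, 2.7, 2.8, 3.0, 3.1, 3.3, 3.3, 3.3, 3.5, 3.6, 3.8, 3.9, 4.0, 4.1, 4.2, 4.4, 4.6.
Count below 3.3: L = 8; count equal: E = 3; n = 20.
Percentile rank = 100·(8 + 0.5·3)/20 = 100·9.5/20 = 47.5.

47.5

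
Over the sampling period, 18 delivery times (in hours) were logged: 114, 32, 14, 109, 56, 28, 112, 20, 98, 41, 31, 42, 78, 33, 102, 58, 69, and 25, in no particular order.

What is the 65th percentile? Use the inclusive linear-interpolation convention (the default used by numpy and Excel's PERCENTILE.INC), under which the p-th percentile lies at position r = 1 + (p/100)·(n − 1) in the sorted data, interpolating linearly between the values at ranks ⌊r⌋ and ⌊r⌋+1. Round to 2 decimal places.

Sorted: 14, 20, 25, 28, 31, 32, 33, 41, 42, 56, 58, 69, 78, 98, 102, 109, 112, 114.
n = 18.
r = 1 + (65/100)·(18 − 1) = 1 + 11.05 = 12.05.
Rank 12 is 69 and rank 13 is 78.
Interpolate: 69 + 0.05·(78 − 69) = 69 + 0.05·9 = 69.45.

69.45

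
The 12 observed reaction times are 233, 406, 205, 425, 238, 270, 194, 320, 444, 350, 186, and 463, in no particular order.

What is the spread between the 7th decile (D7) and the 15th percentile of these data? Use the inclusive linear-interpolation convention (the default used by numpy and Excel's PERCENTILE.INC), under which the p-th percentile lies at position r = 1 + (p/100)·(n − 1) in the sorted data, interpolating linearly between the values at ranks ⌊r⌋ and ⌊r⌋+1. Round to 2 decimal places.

Sorted: 186, 194, 205, 233, 238, 270, 320, 350, 406, 425, 444, 463.
n = 12.
P15: r = 2.65; ranks 2–3 are 194, 205; interpolating gives 201.15.
P70: r = 8.7; ranks 8–9 are 350, 406; interpolating gives 389.2.
Difference: 389.2 − 201.15 = 188.05.

188.05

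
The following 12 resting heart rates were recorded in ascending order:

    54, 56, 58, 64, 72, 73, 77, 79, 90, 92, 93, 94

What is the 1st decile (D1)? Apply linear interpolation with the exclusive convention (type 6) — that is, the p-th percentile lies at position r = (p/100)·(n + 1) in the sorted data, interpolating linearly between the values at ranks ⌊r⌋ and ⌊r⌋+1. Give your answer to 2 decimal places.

n = 12.
r = (10/100)·(12 + 1) = 1.3.
Rank 1 is 54 and rank 2 is 56.
Interpolate: 54 + 0.3·(56 − 54) = 54 + 0.3·2 = 54.6.

54.60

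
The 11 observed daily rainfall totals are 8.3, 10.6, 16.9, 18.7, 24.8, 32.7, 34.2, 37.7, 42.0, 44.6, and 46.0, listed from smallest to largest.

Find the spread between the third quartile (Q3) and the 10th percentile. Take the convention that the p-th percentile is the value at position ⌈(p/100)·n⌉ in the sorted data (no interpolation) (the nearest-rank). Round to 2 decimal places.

n = 11.
P10: rank ⌈10/100·11⌉ = 2 → 10.6.
P75: rank ⌈75/100·11⌉ = 9 → 42.
Difference: 42 − 10.6 = 31.4.

31.40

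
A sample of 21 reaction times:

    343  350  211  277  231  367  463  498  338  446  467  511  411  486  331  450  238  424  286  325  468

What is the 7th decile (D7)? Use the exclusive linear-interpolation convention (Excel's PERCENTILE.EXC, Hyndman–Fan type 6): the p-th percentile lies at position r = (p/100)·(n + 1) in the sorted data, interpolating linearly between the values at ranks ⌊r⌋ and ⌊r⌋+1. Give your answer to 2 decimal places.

Sorted: 211, 231, 238, 277, 286, 325, 331, 338, 343, 350, 367, 411, 424, 446, 450, 463, 467, 468, 486, 498, 511.
n = 21.
r = (70/100)·(21 + 1) = 15.4.
Rank 15 is 450 and rank 16 is 463.
Interpolate: 450 + 0.4·(463 − 450) = 450 + 0.4·13 = 455.2.

455.20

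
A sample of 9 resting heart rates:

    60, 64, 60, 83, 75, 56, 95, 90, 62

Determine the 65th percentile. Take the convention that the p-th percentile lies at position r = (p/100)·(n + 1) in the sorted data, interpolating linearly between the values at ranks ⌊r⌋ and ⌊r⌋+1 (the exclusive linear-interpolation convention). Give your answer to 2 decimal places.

Sorted: 56, 60, 60, 62, 64, 75, 83, 90, 95.
n = 9.
r = (65/100)·(9 + 1) = 6.5.
Rank 6 is 75 and rank 7 is 83.
Interpolate: 75 + 0.5·(83 − 75) = 75 + 0.5·8 = 79.

79.00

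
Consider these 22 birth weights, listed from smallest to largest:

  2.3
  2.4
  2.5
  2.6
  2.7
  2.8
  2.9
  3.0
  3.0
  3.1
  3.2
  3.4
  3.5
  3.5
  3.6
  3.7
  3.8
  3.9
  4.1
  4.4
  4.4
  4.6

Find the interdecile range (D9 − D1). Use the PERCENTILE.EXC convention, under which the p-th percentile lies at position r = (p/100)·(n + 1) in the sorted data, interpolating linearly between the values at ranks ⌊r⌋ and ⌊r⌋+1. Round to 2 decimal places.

1.97

n = 22.
P10: r = 2.3; ranks 2–3 are 2.4, 2.5; interpolating gives 2.43.
P90: r = 20.7; ranks 20–21 are 4.4, 4.4; interpolating gives 4.4.
Difference: 4.4 − 2.43 = 1.97.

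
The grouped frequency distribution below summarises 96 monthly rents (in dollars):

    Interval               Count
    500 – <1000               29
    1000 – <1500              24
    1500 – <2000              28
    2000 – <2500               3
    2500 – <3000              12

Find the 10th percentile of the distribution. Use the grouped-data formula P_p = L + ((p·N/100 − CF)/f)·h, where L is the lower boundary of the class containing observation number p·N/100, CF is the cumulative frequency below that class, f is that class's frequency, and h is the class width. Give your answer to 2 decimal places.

665.52

N = 96; target position k = 10/100 · 96 = 9.6.
Cumulative frequencies: 29, 53, 81, 84, 96.
Observation 9.6 falls in the class 500 – <1000.
L = 500, CF = 0, f = 29, h = 500.
P10 = 500 + ((9.6 − 0)/29)·500 = 500 + 165.517 = 665.517.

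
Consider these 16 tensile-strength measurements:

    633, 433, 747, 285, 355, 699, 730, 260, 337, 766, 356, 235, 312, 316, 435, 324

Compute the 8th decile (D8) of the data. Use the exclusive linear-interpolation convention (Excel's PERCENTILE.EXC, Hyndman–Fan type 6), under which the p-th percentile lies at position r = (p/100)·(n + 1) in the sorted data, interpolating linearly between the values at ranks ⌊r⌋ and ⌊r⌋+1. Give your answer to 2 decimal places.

717.60

Sorted: 235, 260, 285, 312, 316, 324, 337, 355, 356, 433, 435, 633, 699, 730, 747, 766.
n = 16.
r = (80/100)·(16 + 1) = 13.6.
Rank 13 is 699 and rank 14 is 730.
Interpolate: 699 + 0.6·(730 − 699) = 699 + 0.6·31 = 717.6.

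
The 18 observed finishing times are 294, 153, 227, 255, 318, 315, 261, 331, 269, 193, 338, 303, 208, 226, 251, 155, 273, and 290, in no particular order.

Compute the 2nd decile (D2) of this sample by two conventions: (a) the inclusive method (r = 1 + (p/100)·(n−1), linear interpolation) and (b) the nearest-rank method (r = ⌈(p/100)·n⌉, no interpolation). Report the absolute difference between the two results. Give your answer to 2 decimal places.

7.20

Sorted: 153, 155, 193, 208, 226, 227, 251, 255, 261, 269, 273, 290, 294, 303, 315, 318, 331, 338.
n = 18.
(a) r = 4.4; between ranks 4 (208) and 5 (226): 215.2.
(b) the nearest-rank method: rank 4 → 208.
|215.2 − 208| = 7.2.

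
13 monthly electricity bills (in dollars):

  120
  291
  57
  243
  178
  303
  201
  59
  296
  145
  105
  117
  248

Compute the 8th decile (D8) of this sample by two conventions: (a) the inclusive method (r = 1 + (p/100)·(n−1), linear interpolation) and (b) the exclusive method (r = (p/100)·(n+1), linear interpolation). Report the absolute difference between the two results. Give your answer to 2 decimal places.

Sorted: 57, 59, 105, 117, 120, 145, 178, 201, 243, 248, 291, 296, 303.
n = 13.
(a) r = 10.6; between ranks 10 (248) and 11 (291): 273.8.
(b) r = 11.2; between ranks 11 (291) and 12 (296): 292.
|273.8 − 292| = 18.2.

18.20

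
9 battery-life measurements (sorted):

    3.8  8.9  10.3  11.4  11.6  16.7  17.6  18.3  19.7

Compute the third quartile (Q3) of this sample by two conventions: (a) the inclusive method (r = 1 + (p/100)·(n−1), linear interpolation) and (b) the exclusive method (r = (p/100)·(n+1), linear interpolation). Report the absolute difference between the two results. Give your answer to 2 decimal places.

0.35

n = 9.
(a) r = 7 → value at rank 7 = 17.6.
(b) r = 7.5; between ranks 7 (17.6) and 8 (18.3): 17.95.
|17.6 − 17.95| = 0.35.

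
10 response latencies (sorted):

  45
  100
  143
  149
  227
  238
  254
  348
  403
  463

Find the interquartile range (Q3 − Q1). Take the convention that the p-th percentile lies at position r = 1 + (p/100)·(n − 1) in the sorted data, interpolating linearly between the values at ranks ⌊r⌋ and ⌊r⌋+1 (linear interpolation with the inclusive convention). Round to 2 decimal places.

n = 10.
P25: r = 3.25; ranks 3–4 are 143, 149; interpolating gives 144.5.
P75: r = 7.75; ranks 7–8 are 254, 348; interpolating gives 324.5.
Difference: 324.5 − 144.5 = 180.

180.00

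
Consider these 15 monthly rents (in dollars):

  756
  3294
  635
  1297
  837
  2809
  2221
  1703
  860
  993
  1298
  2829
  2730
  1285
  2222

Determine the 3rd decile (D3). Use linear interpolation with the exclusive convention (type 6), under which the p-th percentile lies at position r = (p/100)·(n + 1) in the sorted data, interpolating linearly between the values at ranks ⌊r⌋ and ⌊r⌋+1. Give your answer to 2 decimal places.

966.40

Sorted: 635, 756, 837, 860, 993, 1285, 1297, 1298, 1703, 2221, 2222, 2730, 2809, 2829, 3294.
n = 15.
r = (30/100)·(15 + 1) = 4.8.
Rank 4 is 860 and rank 5 is 993.
Interpolate: 860 + 0.8·(993 − 860) = 860 + 0.8·133 = 966.4.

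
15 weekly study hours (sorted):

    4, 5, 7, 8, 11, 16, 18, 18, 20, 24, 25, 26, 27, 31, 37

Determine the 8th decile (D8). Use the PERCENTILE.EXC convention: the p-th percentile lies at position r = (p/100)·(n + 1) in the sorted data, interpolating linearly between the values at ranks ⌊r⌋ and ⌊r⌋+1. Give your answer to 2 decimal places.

26.80

n = 15.
r = (80/100)·(15 + 1) = 12.8.
Rank 12 is 26 and rank 13 is 27.
Interpolate: 26 + 0.8·(27 − 26) = 26 + 0.8·1 = 26.8.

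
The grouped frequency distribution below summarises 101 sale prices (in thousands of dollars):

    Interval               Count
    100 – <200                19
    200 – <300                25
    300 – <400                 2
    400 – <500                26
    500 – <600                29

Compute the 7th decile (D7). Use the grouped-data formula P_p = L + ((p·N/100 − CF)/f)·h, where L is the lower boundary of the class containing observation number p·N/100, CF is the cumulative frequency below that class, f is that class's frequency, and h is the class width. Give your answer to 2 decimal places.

495.00

N = 101; target position k = 70/100 · 101 = 70.7.
Cumulative frequencies: 19, 44, 46, 72, 101.
Observation 70.7 falls in the class 400 – <500.
L = 400, CF = 46, f = 26, h = 100.
P70 = 400 + ((70.7 − 46)/26)·100 = 400 + 95 = 495.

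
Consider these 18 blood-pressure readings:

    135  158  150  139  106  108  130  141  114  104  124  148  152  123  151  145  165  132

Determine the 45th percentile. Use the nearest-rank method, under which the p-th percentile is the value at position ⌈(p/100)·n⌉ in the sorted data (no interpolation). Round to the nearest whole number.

135

Sorted: 104, 106, 108, 114, 123, 124, 130, 132, 135, 139, 141, 145, 148, 150, 151, 152, 158, 165.
n = 18.
Position = ⌈45/100 · 18⌉ = ⌈8.1⌉ = 9.
The value at rank 9 is 135.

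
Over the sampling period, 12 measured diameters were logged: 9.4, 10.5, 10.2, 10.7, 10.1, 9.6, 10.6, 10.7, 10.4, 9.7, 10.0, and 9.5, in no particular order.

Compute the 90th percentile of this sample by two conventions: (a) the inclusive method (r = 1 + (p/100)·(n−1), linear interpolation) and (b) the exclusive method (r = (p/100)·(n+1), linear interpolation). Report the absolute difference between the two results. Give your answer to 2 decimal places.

Sorted: 9.4, 9.5, 9.6, 9.7, 10.0, 10.1, 10.2, 10.4, 10.5, 10.6, 10.7, 10.7.
n = 12.
(a) r = 10.9; between ranks 10 (10.6) and 11 (10.7): 10.69.
(b) r = 11.7; between ranks 11 (10.7) and 12 (10.7): 10.7.
|10.69 − 10.7| = 0.01.

0.01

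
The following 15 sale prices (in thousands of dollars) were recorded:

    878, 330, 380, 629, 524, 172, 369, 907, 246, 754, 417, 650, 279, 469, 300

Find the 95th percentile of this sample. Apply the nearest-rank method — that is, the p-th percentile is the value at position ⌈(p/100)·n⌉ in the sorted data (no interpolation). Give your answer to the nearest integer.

907

Sorted: 172, 246, 279, 300, 330, 369, 380, 417, 469, 524, 629, 650, 754, 878, 907.
n = 15.
Position = ⌈95/100 · 15⌉ = ⌈14.25⌉ = 15.
The value at rank 15 is 907.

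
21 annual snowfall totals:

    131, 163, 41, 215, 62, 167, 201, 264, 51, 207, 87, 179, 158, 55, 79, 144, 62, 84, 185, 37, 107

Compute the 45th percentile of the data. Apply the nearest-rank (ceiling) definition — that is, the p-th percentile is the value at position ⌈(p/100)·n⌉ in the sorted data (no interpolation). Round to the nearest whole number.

Sorted: 37, 41, 51, 55, 62, 62, 79, 84, 87, 107, 131, 144, 158, 163, 167, 179, 185, 201, 207, 215, 264.
n = 21.
Position = ⌈45/100 · 21⌉ = ⌈9.45⌉ = 10.
The value at rank 10 is 107.

107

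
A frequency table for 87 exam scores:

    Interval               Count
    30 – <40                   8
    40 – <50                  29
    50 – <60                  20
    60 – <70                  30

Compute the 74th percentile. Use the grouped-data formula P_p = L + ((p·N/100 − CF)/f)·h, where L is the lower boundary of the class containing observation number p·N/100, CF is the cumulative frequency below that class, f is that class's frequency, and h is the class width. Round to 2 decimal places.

62.46

N = 87; target position k = 74/100 · 87 = 64.38.
Cumulative frequencies: 8, 37, 57, 87.
Observation 64.38 falls in the class 60 – <70.
L = 60, CF = 57, f = 30, h = 10.
P74 = 60 + ((64.38 − 57)/30)·10 = 60 + 2.46 = 62.46.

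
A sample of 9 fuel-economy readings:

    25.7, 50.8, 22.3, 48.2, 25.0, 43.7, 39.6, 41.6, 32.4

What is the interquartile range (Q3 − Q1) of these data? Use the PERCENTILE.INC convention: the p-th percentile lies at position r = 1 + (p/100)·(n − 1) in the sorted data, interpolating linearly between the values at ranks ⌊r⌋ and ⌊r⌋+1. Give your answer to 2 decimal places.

Sorted: 22.3, 25.0, 25.7, 32.4, 39.6, 41.6, 43.7, 48.2, 50.8.
n = 9.
P25: r = 3 (integer) → 25.7.
P75: r = 7 (integer) → 43.7.
Difference: 43.7 − 25.7 = 18.

18.00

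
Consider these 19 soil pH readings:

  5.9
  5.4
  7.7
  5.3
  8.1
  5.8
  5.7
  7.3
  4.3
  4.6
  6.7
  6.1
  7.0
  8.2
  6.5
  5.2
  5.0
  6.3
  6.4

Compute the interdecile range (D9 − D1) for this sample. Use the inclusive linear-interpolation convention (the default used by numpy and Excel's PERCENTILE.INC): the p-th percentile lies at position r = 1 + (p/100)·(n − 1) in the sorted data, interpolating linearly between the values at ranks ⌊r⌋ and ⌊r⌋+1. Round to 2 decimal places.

2.86

Sorted: 4.3, 4.6, 5.0, 5.2, 5.3, 5.4, 5.7, 5.8, 5.9, 6.1, 6.3, 6.4, 6.5, 6.7, 7.0, 7.3, 7.7, 8.1, 8.2.
n = 19.
P10: r = 2.8; ranks 2–3 are 4.6, 5.0; interpolating gives 4.92.
P90: r = 17.2; ranks 17–18 are 7.7, 8.1; interpolating gives 7.78.
Difference: 7.78 − 4.92 = 2.86.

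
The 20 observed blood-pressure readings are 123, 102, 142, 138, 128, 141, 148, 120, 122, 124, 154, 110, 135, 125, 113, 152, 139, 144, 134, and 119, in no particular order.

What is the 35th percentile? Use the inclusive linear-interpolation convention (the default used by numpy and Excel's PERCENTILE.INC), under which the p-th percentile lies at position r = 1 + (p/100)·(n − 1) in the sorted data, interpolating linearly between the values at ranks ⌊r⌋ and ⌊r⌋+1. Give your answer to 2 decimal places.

Sorted: 102, 110, 113, 119, 120, 122, 123, 124, 125, 128, 134, 135, 138, 139, 141, 142, 144, 148, 152, 154.
n = 20.
r = 1 + (35/100)·(20 − 1) = 1 + 6.65 = 7.65.
Rank 7 is 123 and rank 8 is 124.
Interpolate: 123 + 0.65·(124 − 123) = 123 + 0.65·1 = 123.65.

123.65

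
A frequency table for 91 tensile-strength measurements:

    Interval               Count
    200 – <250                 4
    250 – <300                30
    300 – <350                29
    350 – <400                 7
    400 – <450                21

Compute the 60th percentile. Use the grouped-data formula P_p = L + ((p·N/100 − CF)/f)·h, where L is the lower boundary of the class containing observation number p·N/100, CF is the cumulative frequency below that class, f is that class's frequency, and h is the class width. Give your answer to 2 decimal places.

335.52

N = 91; target position k = 60/100 · 91 = 54.6.
Cumulative frequencies: 4, 34, 63, 70, 91.
Observation 54.6 falls in the class 300 – <350.
L = 300, CF = 34, f = 29, h = 50.
P60 = 300 + ((54.6 − 34)/29)·50 = 300 + 35.5172 = 335.517.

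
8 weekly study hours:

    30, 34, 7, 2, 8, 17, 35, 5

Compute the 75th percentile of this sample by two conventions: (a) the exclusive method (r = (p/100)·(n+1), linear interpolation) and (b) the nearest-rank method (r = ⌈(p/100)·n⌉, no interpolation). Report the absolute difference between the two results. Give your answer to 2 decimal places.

Sorted: 2, 5, 7, 8, 17, 30, 34, 35.
n = 8.
(a) r = 6.75; between ranks 6 (30) and 7 (34): 33.
(b) the nearest-rank method: rank 6 → 30.
|33 − 30| = 3.

3.00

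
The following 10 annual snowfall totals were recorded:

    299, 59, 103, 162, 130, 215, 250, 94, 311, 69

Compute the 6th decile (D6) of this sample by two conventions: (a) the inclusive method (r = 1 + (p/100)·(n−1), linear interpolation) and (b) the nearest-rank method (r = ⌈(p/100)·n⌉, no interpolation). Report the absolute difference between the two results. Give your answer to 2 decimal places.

Sorted: 59, 69, 94, 103, 130, 162, 215, 250, 299, 311.
n = 10.
(a) r = 6.4; between ranks 6 (162) and 7 (215): 183.2.
(b) the nearest-rank method: rank 6 → 162.
|183.2 − 162| = 21.2.

21.20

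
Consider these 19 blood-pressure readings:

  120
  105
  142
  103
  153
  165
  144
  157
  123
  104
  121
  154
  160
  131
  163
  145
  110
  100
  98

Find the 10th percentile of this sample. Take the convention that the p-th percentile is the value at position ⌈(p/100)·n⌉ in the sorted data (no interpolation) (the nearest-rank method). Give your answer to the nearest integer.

Sorted: 98, 100, 103, 104, 105, 110, 120, 121, 123, 131, 142, 144, 145, 153, 154, 157, 160, 163, 165.
n = 19.
Position = ⌈10/100 · 19⌉ = ⌈1.9⌉ = 2.
The value at rank 2 is 100.

100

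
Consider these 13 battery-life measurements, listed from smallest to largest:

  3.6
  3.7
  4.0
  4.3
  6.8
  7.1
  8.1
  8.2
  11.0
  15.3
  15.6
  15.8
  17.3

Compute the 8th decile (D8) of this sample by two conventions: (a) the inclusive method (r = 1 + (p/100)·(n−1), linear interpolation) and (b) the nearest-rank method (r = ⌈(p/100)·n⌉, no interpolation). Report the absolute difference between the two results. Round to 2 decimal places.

0.12

n = 13.
(a) r = 10.6; between ranks 10 (15.3) and 11 (15.6): 15.48.
(b) the nearest-rank method: rank 11 → 15.6.
|15.48 − 15.6| = 0.12.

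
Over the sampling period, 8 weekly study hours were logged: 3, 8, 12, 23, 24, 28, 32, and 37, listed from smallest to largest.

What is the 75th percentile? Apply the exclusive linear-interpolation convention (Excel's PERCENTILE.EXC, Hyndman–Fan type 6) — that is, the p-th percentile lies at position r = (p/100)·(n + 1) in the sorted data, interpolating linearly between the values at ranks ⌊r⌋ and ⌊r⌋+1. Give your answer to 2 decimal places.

31.00

n = 8.
r = (75/100)·(8 + 1) = 6.75.
Rank 6 is 28 and rank 7 is 32.
Interpolate: 28 + 0.75·(32 − 28) = 28 + 0.75·4 = 31.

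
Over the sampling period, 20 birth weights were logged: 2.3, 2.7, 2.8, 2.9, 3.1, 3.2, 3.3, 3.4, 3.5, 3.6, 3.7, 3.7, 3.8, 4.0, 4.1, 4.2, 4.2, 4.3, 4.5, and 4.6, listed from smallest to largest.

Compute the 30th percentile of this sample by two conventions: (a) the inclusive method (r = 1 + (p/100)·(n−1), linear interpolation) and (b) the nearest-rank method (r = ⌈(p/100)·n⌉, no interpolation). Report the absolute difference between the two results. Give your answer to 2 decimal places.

0.07

n = 20.
(a) r = 6.7; between ranks 6 (3.2) and 7 (3.3): 3.27.
(b) the nearest-rank method: rank 6 → 3.2.
|3.27 − 3.2| = 0.07.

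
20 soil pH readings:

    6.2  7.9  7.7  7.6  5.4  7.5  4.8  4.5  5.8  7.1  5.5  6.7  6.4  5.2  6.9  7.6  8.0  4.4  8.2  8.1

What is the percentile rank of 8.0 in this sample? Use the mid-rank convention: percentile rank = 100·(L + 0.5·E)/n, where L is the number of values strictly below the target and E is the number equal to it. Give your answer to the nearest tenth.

87.5

Sorted: 4.4, 4.5, 4.8, 5.2, 5.4, 5.5, 5.8, 6.2, 6.4, 6.7, 6.9, 7.1, 7.5, 7.6, 7.6, 7.7, 7.9, 8.0, 8.1, 8.2.
Count below 8.0: L = 17; count equal: E = 1; n = 20.
Percentile rank = 100·(17 + 0.5·1)/20 = 100·17.5/20 = 87.5.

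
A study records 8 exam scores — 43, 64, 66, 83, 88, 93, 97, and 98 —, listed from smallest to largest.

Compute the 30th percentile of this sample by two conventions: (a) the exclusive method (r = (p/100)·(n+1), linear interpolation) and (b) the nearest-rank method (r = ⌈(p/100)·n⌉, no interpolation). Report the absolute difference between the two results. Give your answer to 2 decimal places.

n = 8.
(a) r = 2.7; between ranks 2 (64) and 3 (66): 65.4.
(b) the nearest-rank method: rank 3 → 66.
|65.4 − 66| = 0.6.

0.60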